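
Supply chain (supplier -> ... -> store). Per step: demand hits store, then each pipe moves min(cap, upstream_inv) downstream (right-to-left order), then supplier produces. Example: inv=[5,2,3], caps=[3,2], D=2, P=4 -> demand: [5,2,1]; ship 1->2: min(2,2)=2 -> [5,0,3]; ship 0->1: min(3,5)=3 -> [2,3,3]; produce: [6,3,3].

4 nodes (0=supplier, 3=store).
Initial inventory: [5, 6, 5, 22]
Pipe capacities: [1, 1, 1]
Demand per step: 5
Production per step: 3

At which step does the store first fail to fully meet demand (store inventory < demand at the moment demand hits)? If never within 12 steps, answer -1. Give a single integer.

Step 1: demand=5,sold=5 ship[2->3]=1 ship[1->2]=1 ship[0->1]=1 prod=3 -> [7 6 5 18]
Step 2: demand=5,sold=5 ship[2->3]=1 ship[1->2]=1 ship[0->1]=1 prod=3 -> [9 6 5 14]
Step 3: demand=5,sold=5 ship[2->3]=1 ship[1->2]=1 ship[0->1]=1 prod=3 -> [11 6 5 10]
Step 4: demand=5,sold=5 ship[2->3]=1 ship[1->2]=1 ship[0->1]=1 prod=3 -> [13 6 5 6]
Step 5: demand=5,sold=5 ship[2->3]=1 ship[1->2]=1 ship[0->1]=1 prod=3 -> [15 6 5 2]
Step 6: demand=5,sold=2 ship[2->3]=1 ship[1->2]=1 ship[0->1]=1 prod=3 -> [17 6 5 1]
Step 7: demand=5,sold=1 ship[2->3]=1 ship[1->2]=1 ship[0->1]=1 prod=3 -> [19 6 5 1]
Step 8: demand=5,sold=1 ship[2->3]=1 ship[1->2]=1 ship[0->1]=1 prod=3 -> [21 6 5 1]
Step 9: demand=5,sold=1 ship[2->3]=1 ship[1->2]=1 ship[0->1]=1 prod=3 -> [23 6 5 1]
Step 10: demand=5,sold=1 ship[2->3]=1 ship[1->2]=1 ship[0->1]=1 prod=3 -> [25 6 5 1]
Step 11: demand=5,sold=1 ship[2->3]=1 ship[1->2]=1 ship[0->1]=1 prod=3 -> [27 6 5 1]
Step 12: demand=5,sold=1 ship[2->3]=1 ship[1->2]=1 ship[0->1]=1 prod=3 -> [29 6 5 1]
First stockout at step 6

6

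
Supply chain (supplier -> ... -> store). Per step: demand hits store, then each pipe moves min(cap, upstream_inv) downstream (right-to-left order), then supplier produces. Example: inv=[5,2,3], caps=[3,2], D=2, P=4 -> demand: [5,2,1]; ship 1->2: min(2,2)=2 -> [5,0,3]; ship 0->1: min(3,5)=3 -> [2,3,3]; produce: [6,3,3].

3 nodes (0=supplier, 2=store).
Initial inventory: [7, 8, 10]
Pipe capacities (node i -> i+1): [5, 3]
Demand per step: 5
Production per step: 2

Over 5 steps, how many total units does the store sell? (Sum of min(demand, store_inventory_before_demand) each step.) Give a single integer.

Answer: 22

Derivation:
Step 1: sold=5 (running total=5) -> [4 10 8]
Step 2: sold=5 (running total=10) -> [2 11 6]
Step 3: sold=5 (running total=15) -> [2 10 4]
Step 4: sold=4 (running total=19) -> [2 9 3]
Step 5: sold=3 (running total=22) -> [2 8 3]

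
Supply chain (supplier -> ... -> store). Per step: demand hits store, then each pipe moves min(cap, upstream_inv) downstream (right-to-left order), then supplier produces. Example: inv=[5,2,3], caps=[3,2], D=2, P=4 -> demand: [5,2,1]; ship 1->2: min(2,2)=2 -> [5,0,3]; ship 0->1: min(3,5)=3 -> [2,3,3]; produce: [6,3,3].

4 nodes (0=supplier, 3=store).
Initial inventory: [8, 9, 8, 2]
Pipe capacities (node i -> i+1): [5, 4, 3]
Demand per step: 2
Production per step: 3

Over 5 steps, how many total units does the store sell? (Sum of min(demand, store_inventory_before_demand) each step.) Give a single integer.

Step 1: sold=2 (running total=2) -> [6 10 9 3]
Step 2: sold=2 (running total=4) -> [4 11 10 4]
Step 3: sold=2 (running total=6) -> [3 11 11 5]
Step 4: sold=2 (running total=8) -> [3 10 12 6]
Step 5: sold=2 (running total=10) -> [3 9 13 7]

Answer: 10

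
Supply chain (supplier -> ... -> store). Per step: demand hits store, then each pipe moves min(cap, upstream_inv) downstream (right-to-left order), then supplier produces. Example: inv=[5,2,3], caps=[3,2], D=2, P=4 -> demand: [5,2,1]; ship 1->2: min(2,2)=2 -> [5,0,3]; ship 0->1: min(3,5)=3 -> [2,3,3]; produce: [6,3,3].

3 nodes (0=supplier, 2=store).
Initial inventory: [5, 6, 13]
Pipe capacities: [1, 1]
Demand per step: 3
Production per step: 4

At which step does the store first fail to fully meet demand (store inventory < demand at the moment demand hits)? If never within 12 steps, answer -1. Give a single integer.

Step 1: demand=3,sold=3 ship[1->2]=1 ship[0->1]=1 prod=4 -> [8 6 11]
Step 2: demand=3,sold=3 ship[1->2]=1 ship[0->1]=1 prod=4 -> [11 6 9]
Step 3: demand=3,sold=3 ship[1->2]=1 ship[0->1]=1 prod=4 -> [14 6 7]
Step 4: demand=3,sold=3 ship[1->2]=1 ship[0->1]=1 prod=4 -> [17 6 5]
Step 5: demand=3,sold=3 ship[1->2]=1 ship[0->1]=1 prod=4 -> [20 6 3]
Step 6: demand=3,sold=3 ship[1->2]=1 ship[0->1]=1 prod=4 -> [23 6 1]
Step 7: demand=3,sold=1 ship[1->2]=1 ship[0->1]=1 prod=4 -> [26 6 1]
Step 8: demand=3,sold=1 ship[1->2]=1 ship[0->1]=1 prod=4 -> [29 6 1]
Step 9: demand=3,sold=1 ship[1->2]=1 ship[0->1]=1 prod=4 -> [32 6 1]
Step 10: demand=3,sold=1 ship[1->2]=1 ship[0->1]=1 prod=4 -> [35 6 1]
Step 11: demand=3,sold=1 ship[1->2]=1 ship[0->1]=1 prod=4 -> [38 6 1]
Step 12: demand=3,sold=1 ship[1->2]=1 ship[0->1]=1 prod=4 -> [41 6 1]
First stockout at step 7

7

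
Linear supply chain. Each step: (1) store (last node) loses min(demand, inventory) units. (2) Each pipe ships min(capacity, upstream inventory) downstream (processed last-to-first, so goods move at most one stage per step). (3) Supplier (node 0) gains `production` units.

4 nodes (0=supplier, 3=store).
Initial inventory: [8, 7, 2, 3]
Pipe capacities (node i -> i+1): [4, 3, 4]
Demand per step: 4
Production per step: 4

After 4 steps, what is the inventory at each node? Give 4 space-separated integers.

Step 1: demand=4,sold=3 ship[2->3]=2 ship[1->2]=3 ship[0->1]=4 prod=4 -> inv=[8 8 3 2]
Step 2: demand=4,sold=2 ship[2->3]=3 ship[1->2]=3 ship[0->1]=4 prod=4 -> inv=[8 9 3 3]
Step 3: demand=4,sold=3 ship[2->3]=3 ship[1->2]=3 ship[0->1]=4 prod=4 -> inv=[8 10 3 3]
Step 4: demand=4,sold=3 ship[2->3]=3 ship[1->2]=3 ship[0->1]=4 prod=4 -> inv=[8 11 3 3]

8 11 3 3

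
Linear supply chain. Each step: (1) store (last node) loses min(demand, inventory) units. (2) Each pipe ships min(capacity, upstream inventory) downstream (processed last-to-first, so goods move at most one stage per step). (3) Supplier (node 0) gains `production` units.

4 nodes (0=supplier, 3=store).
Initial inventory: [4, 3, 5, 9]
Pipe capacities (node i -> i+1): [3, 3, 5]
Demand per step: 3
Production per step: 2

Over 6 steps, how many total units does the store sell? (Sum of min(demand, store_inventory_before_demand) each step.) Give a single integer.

Answer: 18

Derivation:
Step 1: sold=3 (running total=3) -> [3 3 3 11]
Step 2: sold=3 (running total=6) -> [2 3 3 11]
Step 3: sold=3 (running total=9) -> [2 2 3 11]
Step 4: sold=3 (running total=12) -> [2 2 2 11]
Step 5: sold=3 (running total=15) -> [2 2 2 10]
Step 6: sold=3 (running total=18) -> [2 2 2 9]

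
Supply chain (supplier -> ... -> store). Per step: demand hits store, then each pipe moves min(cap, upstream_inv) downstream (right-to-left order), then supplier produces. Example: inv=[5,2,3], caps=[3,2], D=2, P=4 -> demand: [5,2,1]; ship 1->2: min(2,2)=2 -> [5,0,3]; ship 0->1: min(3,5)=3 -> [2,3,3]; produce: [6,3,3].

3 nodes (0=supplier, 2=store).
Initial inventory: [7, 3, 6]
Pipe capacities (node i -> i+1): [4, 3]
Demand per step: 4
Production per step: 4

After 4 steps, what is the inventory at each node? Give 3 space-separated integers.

Step 1: demand=4,sold=4 ship[1->2]=3 ship[0->1]=4 prod=4 -> inv=[7 4 5]
Step 2: demand=4,sold=4 ship[1->2]=3 ship[0->1]=4 prod=4 -> inv=[7 5 4]
Step 3: demand=4,sold=4 ship[1->2]=3 ship[0->1]=4 prod=4 -> inv=[7 6 3]
Step 4: demand=4,sold=3 ship[1->2]=3 ship[0->1]=4 prod=4 -> inv=[7 7 3]

7 7 3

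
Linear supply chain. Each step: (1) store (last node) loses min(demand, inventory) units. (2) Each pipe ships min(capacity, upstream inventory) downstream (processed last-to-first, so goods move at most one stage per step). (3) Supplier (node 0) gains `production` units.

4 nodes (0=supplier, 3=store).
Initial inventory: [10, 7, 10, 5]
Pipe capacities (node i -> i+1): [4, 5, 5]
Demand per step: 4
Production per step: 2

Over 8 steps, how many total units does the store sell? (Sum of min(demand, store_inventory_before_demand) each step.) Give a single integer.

Step 1: sold=4 (running total=4) -> [8 6 10 6]
Step 2: sold=4 (running total=8) -> [6 5 10 7]
Step 3: sold=4 (running total=12) -> [4 4 10 8]
Step 4: sold=4 (running total=16) -> [2 4 9 9]
Step 5: sold=4 (running total=20) -> [2 2 8 10]
Step 6: sold=4 (running total=24) -> [2 2 5 11]
Step 7: sold=4 (running total=28) -> [2 2 2 12]
Step 8: sold=4 (running total=32) -> [2 2 2 10]

Answer: 32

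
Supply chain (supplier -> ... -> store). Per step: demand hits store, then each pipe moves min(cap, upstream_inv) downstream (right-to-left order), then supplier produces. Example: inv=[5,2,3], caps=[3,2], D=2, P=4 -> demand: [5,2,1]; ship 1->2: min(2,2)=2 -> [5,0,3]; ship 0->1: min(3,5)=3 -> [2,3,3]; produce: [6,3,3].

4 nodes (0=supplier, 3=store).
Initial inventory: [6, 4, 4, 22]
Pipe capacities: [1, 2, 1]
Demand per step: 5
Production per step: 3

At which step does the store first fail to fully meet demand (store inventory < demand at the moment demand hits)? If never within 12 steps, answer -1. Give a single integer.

Step 1: demand=5,sold=5 ship[2->3]=1 ship[1->2]=2 ship[0->1]=1 prod=3 -> [8 3 5 18]
Step 2: demand=5,sold=5 ship[2->3]=1 ship[1->2]=2 ship[0->1]=1 prod=3 -> [10 2 6 14]
Step 3: demand=5,sold=5 ship[2->3]=1 ship[1->2]=2 ship[0->1]=1 prod=3 -> [12 1 7 10]
Step 4: demand=5,sold=5 ship[2->3]=1 ship[1->2]=1 ship[0->1]=1 prod=3 -> [14 1 7 6]
Step 5: demand=5,sold=5 ship[2->3]=1 ship[1->2]=1 ship[0->1]=1 prod=3 -> [16 1 7 2]
Step 6: demand=5,sold=2 ship[2->3]=1 ship[1->2]=1 ship[0->1]=1 prod=3 -> [18 1 7 1]
Step 7: demand=5,sold=1 ship[2->3]=1 ship[1->2]=1 ship[0->1]=1 prod=3 -> [20 1 7 1]
Step 8: demand=5,sold=1 ship[2->3]=1 ship[1->2]=1 ship[0->1]=1 prod=3 -> [22 1 7 1]
Step 9: demand=5,sold=1 ship[2->3]=1 ship[1->2]=1 ship[0->1]=1 prod=3 -> [24 1 7 1]
Step 10: demand=5,sold=1 ship[2->3]=1 ship[1->2]=1 ship[0->1]=1 prod=3 -> [26 1 7 1]
Step 11: demand=5,sold=1 ship[2->3]=1 ship[1->2]=1 ship[0->1]=1 prod=3 -> [28 1 7 1]
Step 12: demand=5,sold=1 ship[2->3]=1 ship[1->2]=1 ship[0->1]=1 prod=3 -> [30 1 7 1]
First stockout at step 6

6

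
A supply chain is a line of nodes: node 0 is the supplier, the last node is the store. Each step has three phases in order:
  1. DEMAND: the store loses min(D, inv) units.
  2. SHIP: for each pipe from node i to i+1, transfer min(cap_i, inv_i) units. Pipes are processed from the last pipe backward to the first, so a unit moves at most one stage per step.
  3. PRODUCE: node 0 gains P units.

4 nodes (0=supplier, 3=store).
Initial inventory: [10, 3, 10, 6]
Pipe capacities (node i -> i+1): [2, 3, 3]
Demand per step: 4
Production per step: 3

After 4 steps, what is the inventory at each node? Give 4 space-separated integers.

Step 1: demand=4,sold=4 ship[2->3]=3 ship[1->2]=3 ship[0->1]=2 prod=3 -> inv=[11 2 10 5]
Step 2: demand=4,sold=4 ship[2->3]=3 ship[1->2]=2 ship[0->1]=2 prod=3 -> inv=[12 2 9 4]
Step 3: demand=4,sold=4 ship[2->3]=3 ship[1->2]=2 ship[0->1]=2 prod=3 -> inv=[13 2 8 3]
Step 4: demand=4,sold=3 ship[2->3]=3 ship[1->2]=2 ship[0->1]=2 prod=3 -> inv=[14 2 7 3]

14 2 7 3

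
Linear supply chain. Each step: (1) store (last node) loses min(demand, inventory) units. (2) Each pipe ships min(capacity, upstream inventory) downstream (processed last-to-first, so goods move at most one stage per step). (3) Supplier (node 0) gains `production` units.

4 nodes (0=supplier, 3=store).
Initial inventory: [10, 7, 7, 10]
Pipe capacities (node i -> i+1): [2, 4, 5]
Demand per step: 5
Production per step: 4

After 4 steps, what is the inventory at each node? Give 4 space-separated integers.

Step 1: demand=5,sold=5 ship[2->3]=5 ship[1->2]=4 ship[0->1]=2 prod=4 -> inv=[12 5 6 10]
Step 2: demand=5,sold=5 ship[2->3]=5 ship[1->2]=4 ship[0->1]=2 prod=4 -> inv=[14 3 5 10]
Step 3: demand=5,sold=5 ship[2->3]=5 ship[1->2]=3 ship[0->1]=2 prod=4 -> inv=[16 2 3 10]
Step 4: demand=5,sold=5 ship[2->3]=3 ship[1->2]=2 ship[0->1]=2 prod=4 -> inv=[18 2 2 8]

18 2 2 8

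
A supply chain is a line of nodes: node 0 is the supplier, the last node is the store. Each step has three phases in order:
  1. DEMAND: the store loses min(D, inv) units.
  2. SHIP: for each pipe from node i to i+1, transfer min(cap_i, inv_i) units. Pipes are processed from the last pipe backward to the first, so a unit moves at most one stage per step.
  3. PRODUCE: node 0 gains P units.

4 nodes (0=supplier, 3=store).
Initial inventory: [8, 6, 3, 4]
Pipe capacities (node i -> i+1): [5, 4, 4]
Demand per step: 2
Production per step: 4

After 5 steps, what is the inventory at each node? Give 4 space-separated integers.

Step 1: demand=2,sold=2 ship[2->3]=3 ship[1->2]=4 ship[0->1]=5 prod=4 -> inv=[7 7 4 5]
Step 2: demand=2,sold=2 ship[2->3]=4 ship[1->2]=4 ship[0->1]=5 prod=4 -> inv=[6 8 4 7]
Step 3: demand=2,sold=2 ship[2->3]=4 ship[1->2]=4 ship[0->1]=5 prod=4 -> inv=[5 9 4 9]
Step 4: demand=2,sold=2 ship[2->3]=4 ship[1->2]=4 ship[0->1]=5 prod=4 -> inv=[4 10 4 11]
Step 5: demand=2,sold=2 ship[2->3]=4 ship[1->2]=4 ship[0->1]=4 prod=4 -> inv=[4 10 4 13]

4 10 4 13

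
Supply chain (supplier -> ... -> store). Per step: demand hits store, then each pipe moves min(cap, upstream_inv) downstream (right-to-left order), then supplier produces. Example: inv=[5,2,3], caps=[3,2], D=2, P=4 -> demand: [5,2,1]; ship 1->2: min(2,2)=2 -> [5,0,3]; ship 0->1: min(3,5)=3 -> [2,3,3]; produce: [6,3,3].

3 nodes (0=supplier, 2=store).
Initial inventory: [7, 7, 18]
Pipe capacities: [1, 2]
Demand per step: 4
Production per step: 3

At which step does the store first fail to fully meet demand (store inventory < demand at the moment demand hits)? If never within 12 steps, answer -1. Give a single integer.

Step 1: demand=4,sold=4 ship[1->2]=2 ship[0->1]=1 prod=3 -> [9 6 16]
Step 2: demand=4,sold=4 ship[1->2]=2 ship[0->1]=1 prod=3 -> [11 5 14]
Step 3: demand=4,sold=4 ship[1->2]=2 ship[0->1]=1 prod=3 -> [13 4 12]
Step 4: demand=4,sold=4 ship[1->2]=2 ship[0->1]=1 prod=3 -> [15 3 10]
Step 5: demand=4,sold=4 ship[1->2]=2 ship[0->1]=1 prod=3 -> [17 2 8]
Step 6: demand=4,sold=4 ship[1->2]=2 ship[0->1]=1 prod=3 -> [19 1 6]
Step 7: demand=4,sold=4 ship[1->2]=1 ship[0->1]=1 prod=3 -> [21 1 3]
Step 8: demand=4,sold=3 ship[1->2]=1 ship[0->1]=1 prod=3 -> [23 1 1]
Step 9: demand=4,sold=1 ship[1->2]=1 ship[0->1]=1 prod=3 -> [25 1 1]
Step 10: demand=4,sold=1 ship[1->2]=1 ship[0->1]=1 prod=3 -> [27 1 1]
Step 11: demand=4,sold=1 ship[1->2]=1 ship[0->1]=1 prod=3 -> [29 1 1]
Step 12: demand=4,sold=1 ship[1->2]=1 ship[0->1]=1 prod=3 -> [31 1 1]
First stockout at step 8

8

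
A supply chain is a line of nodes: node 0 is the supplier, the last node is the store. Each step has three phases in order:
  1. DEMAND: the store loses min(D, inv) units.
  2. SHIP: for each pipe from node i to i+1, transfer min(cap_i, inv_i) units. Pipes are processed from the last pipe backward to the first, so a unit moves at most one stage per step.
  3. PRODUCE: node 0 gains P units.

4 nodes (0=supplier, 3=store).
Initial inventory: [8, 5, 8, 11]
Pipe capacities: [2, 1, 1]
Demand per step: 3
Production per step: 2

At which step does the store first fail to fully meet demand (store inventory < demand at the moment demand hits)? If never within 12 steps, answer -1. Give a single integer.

Step 1: demand=3,sold=3 ship[2->3]=1 ship[1->2]=1 ship[0->1]=2 prod=2 -> [8 6 8 9]
Step 2: demand=3,sold=3 ship[2->3]=1 ship[1->2]=1 ship[0->1]=2 prod=2 -> [8 7 8 7]
Step 3: demand=3,sold=3 ship[2->3]=1 ship[1->2]=1 ship[0->1]=2 prod=2 -> [8 8 8 5]
Step 4: demand=3,sold=3 ship[2->3]=1 ship[1->2]=1 ship[0->1]=2 prod=2 -> [8 9 8 3]
Step 5: demand=3,sold=3 ship[2->3]=1 ship[1->2]=1 ship[0->1]=2 prod=2 -> [8 10 8 1]
Step 6: demand=3,sold=1 ship[2->3]=1 ship[1->2]=1 ship[0->1]=2 prod=2 -> [8 11 8 1]
Step 7: demand=3,sold=1 ship[2->3]=1 ship[1->2]=1 ship[0->1]=2 prod=2 -> [8 12 8 1]
Step 8: demand=3,sold=1 ship[2->3]=1 ship[1->2]=1 ship[0->1]=2 prod=2 -> [8 13 8 1]
Step 9: demand=3,sold=1 ship[2->3]=1 ship[1->2]=1 ship[0->1]=2 prod=2 -> [8 14 8 1]
Step 10: demand=3,sold=1 ship[2->3]=1 ship[1->2]=1 ship[0->1]=2 prod=2 -> [8 15 8 1]
Step 11: demand=3,sold=1 ship[2->3]=1 ship[1->2]=1 ship[0->1]=2 prod=2 -> [8 16 8 1]
Step 12: demand=3,sold=1 ship[2->3]=1 ship[1->2]=1 ship[0->1]=2 prod=2 -> [8 17 8 1]
First stockout at step 6

6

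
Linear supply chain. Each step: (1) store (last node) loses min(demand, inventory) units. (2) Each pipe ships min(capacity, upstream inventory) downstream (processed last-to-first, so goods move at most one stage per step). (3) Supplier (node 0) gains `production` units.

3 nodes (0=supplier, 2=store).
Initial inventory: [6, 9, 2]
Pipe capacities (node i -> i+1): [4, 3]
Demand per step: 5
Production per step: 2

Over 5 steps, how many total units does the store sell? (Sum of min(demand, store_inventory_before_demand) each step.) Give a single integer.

Step 1: sold=2 (running total=2) -> [4 10 3]
Step 2: sold=3 (running total=5) -> [2 11 3]
Step 3: sold=3 (running total=8) -> [2 10 3]
Step 4: sold=3 (running total=11) -> [2 9 3]
Step 5: sold=3 (running total=14) -> [2 8 3]

Answer: 14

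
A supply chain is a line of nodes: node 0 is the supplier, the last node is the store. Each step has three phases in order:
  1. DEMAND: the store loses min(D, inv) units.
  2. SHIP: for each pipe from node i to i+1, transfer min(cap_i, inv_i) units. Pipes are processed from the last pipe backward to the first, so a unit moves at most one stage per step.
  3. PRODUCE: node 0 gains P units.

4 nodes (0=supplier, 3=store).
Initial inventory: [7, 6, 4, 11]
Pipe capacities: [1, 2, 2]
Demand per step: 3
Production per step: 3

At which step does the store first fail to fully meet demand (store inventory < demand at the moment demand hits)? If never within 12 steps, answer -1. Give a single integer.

Step 1: demand=3,sold=3 ship[2->3]=2 ship[1->2]=2 ship[0->1]=1 prod=3 -> [9 5 4 10]
Step 2: demand=3,sold=3 ship[2->3]=2 ship[1->2]=2 ship[0->1]=1 prod=3 -> [11 4 4 9]
Step 3: demand=3,sold=3 ship[2->3]=2 ship[1->2]=2 ship[0->1]=1 prod=3 -> [13 3 4 8]
Step 4: demand=3,sold=3 ship[2->3]=2 ship[1->2]=2 ship[0->1]=1 prod=3 -> [15 2 4 7]
Step 5: demand=3,sold=3 ship[2->3]=2 ship[1->2]=2 ship[0->1]=1 prod=3 -> [17 1 4 6]
Step 6: demand=3,sold=3 ship[2->3]=2 ship[1->2]=1 ship[0->1]=1 prod=3 -> [19 1 3 5]
Step 7: demand=3,sold=3 ship[2->3]=2 ship[1->2]=1 ship[0->1]=1 prod=3 -> [21 1 2 4]
Step 8: demand=3,sold=3 ship[2->3]=2 ship[1->2]=1 ship[0->1]=1 prod=3 -> [23 1 1 3]
Step 9: demand=3,sold=3 ship[2->3]=1 ship[1->2]=1 ship[0->1]=1 prod=3 -> [25 1 1 1]
Step 10: demand=3,sold=1 ship[2->3]=1 ship[1->2]=1 ship[0->1]=1 prod=3 -> [27 1 1 1]
Step 11: demand=3,sold=1 ship[2->3]=1 ship[1->2]=1 ship[0->1]=1 prod=3 -> [29 1 1 1]
Step 12: demand=3,sold=1 ship[2->3]=1 ship[1->2]=1 ship[0->1]=1 prod=3 -> [31 1 1 1]
First stockout at step 10

10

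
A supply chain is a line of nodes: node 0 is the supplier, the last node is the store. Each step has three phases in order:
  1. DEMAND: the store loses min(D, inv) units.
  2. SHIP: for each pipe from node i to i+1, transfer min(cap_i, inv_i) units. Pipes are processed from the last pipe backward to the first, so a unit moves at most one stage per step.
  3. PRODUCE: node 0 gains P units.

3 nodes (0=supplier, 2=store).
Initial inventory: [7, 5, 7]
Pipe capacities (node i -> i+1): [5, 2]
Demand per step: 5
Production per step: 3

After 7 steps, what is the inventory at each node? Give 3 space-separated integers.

Step 1: demand=5,sold=5 ship[1->2]=2 ship[0->1]=5 prod=3 -> inv=[5 8 4]
Step 2: demand=5,sold=4 ship[1->2]=2 ship[0->1]=5 prod=3 -> inv=[3 11 2]
Step 3: demand=5,sold=2 ship[1->2]=2 ship[0->1]=3 prod=3 -> inv=[3 12 2]
Step 4: demand=5,sold=2 ship[1->2]=2 ship[0->1]=3 prod=3 -> inv=[3 13 2]
Step 5: demand=5,sold=2 ship[1->2]=2 ship[0->1]=3 prod=3 -> inv=[3 14 2]
Step 6: demand=5,sold=2 ship[1->2]=2 ship[0->1]=3 prod=3 -> inv=[3 15 2]
Step 7: demand=5,sold=2 ship[1->2]=2 ship[0->1]=3 prod=3 -> inv=[3 16 2]

3 16 2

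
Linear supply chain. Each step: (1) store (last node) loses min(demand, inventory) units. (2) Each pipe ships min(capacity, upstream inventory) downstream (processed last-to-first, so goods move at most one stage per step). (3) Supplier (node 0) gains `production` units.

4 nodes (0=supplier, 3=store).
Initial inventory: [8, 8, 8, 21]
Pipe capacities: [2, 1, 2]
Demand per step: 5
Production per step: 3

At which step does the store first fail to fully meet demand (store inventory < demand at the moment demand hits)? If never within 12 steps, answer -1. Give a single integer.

Step 1: demand=5,sold=5 ship[2->3]=2 ship[1->2]=1 ship[0->1]=2 prod=3 -> [9 9 7 18]
Step 2: demand=5,sold=5 ship[2->3]=2 ship[1->2]=1 ship[0->1]=2 prod=3 -> [10 10 6 15]
Step 3: demand=5,sold=5 ship[2->3]=2 ship[1->2]=1 ship[0->1]=2 prod=3 -> [11 11 5 12]
Step 4: demand=5,sold=5 ship[2->3]=2 ship[1->2]=1 ship[0->1]=2 prod=3 -> [12 12 4 9]
Step 5: demand=5,sold=5 ship[2->3]=2 ship[1->2]=1 ship[0->1]=2 prod=3 -> [13 13 3 6]
Step 6: demand=5,sold=5 ship[2->3]=2 ship[1->2]=1 ship[0->1]=2 prod=3 -> [14 14 2 3]
Step 7: demand=5,sold=3 ship[2->3]=2 ship[1->2]=1 ship[0->1]=2 prod=3 -> [15 15 1 2]
Step 8: demand=5,sold=2 ship[2->3]=1 ship[1->2]=1 ship[0->1]=2 prod=3 -> [16 16 1 1]
Step 9: demand=5,sold=1 ship[2->3]=1 ship[1->2]=1 ship[0->1]=2 prod=3 -> [17 17 1 1]
Step 10: demand=5,sold=1 ship[2->3]=1 ship[1->2]=1 ship[0->1]=2 prod=3 -> [18 18 1 1]
Step 11: demand=5,sold=1 ship[2->3]=1 ship[1->2]=1 ship[0->1]=2 prod=3 -> [19 19 1 1]
Step 12: demand=5,sold=1 ship[2->3]=1 ship[1->2]=1 ship[0->1]=2 prod=3 -> [20 20 1 1]
First stockout at step 7

7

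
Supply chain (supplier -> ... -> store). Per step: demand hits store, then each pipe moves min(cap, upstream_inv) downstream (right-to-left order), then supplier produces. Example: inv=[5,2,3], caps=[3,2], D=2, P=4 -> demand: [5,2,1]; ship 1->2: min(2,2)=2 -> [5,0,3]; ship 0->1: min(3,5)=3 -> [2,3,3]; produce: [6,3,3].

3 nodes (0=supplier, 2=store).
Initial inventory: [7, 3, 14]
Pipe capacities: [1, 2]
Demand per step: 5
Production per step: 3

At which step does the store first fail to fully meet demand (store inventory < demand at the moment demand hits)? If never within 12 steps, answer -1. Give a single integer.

Step 1: demand=5,sold=5 ship[1->2]=2 ship[0->1]=1 prod=3 -> [9 2 11]
Step 2: demand=5,sold=5 ship[1->2]=2 ship[0->1]=1 prod=3 -> [11 1 8]
Step 3: demand=5,sold=5 ship[1->2]=1 ship[0->1]=1 prod=3 -> [13 1 4]
Step 4: demand=5,sold=4 ship[1->2]=1 ship[0->1]=1 prod=3 -> [15 1 1]
Step 5: demand=5,sold=1 ship[1->2]=1 ship[0->1]=1 prod=3 -> [17 1 1]
Step 6: demand=5,sold=1 ship[1->2]=1 ship[0->1]=1 prod=3 -> [19 1 1]
Step 7: demand=5,sold=1 ship[1->2]=1 ship[0->1]=1 prod=3 -> [21 1 1]
Step 8: demand=5,sold=1 ship[1->2]=1 ship[0->1]=1 prod=3 -> [23 1 1]
Step 9: demand=5,sold=1 ship[1->2]=1 ship[0->1]=1 prod=3 -> [25 1 1]
Step 10: demand=5,sold=1 ship[1->2]=1 ship[0->1]=1 prod=3 -> [27 1 1]
Step 11: demand=5,sold=1 ship[1->2]=1 ship[0->1]=1 prod=3 -> [29 1 1]
Step 12: demand=5,sold=1 ship[1->2]=1 ship[0->1]=1 prod=3 -> [31 1 1]
First stockout at step 4

4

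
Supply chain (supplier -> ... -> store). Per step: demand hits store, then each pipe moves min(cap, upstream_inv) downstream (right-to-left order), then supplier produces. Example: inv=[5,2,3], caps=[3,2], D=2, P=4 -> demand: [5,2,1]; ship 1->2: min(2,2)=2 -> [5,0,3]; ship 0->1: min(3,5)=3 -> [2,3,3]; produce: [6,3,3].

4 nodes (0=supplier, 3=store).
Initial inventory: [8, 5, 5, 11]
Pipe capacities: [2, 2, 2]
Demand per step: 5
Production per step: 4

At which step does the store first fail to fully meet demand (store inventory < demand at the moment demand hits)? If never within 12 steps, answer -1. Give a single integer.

Step 1: demand=5,sold=5 ship[2->3]=2 ship[1->2]=2 ship[0->1]=2 prod=4 -> [10 5 5 8]
Step 2: demand=5,sold=5 ship[2->3]=2 ship[1->2]=2 ship[0->1]=2 prod=4 -> [12 5 5 5]
Step 3: demand=5,sold=5 ship[2->3]=2 ship[1->2]=2 ship[0->1]=2 prod=4 -> [14 5 5 2]
Step 4: demand=5,sold=2 ship[2->3]=2 ship[1->2]=2 ship[0->1]=2 prod=4 -> [16 5 5 2]
Step 5: demand=5,sold=2 ship[2->3]=2 ship[1->2]=2 ship[0->1]=2 prod=4 -> [18 5 5 2]
Step 6: demand=5,sold=2 ship[2->3]=2 ship[1->2]=2 ship[0->1]=2 prod=4 -> [20 5 5 2]
Step 7: demand=5,sold=2 ship[2->3]=2 ship[1->2]=2 ship[0->1]=2 prod=4 -> [22 5 5 2]
Step 8: demand=5,sold=2 ship[2->3]=2 ship[1->2]=2 ship[0->1]=2 prod=4 -> [24 5 5 2]
Step 9: demand=5,sold=2 ship[2->3]=2 ship[1->2]=2 ship[0->1]=2 prod=4 -> [26 5 5 2]
Step 10: demand=5,sold=2 ship[2->3]=2 ship[1->2]=2 ship[0->1]=2 prod=4 -> [28 5 5 2]
Step 11: demand=5,sold=2 ship[2->3]=2 ship[1->2]=2 ship[0->1]=2 prod=4 -> [30 5 5 2]
Step 12: demand=5,sold=2 ship[2->3]=2 ship[1->2]=2 ship[0->1]=2 prod=4 -> [32 5 5 2]
First stockout at step 4

4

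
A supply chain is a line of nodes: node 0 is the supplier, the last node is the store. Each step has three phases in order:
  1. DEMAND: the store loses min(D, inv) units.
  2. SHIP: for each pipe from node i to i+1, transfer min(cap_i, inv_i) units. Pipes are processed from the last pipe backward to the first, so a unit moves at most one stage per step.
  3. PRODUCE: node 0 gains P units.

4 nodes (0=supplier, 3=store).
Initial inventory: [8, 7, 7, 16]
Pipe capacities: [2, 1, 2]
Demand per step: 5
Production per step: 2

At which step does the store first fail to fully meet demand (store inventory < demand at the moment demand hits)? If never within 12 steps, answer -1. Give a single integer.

Step 1: demand=5,sold=5 ship[2->3]=2 ship[1->2]=1 ship[0->1]=2 prod=2 -> [8 8 6 13]
Step 2: demand=5,sold=5 ship[2->3]=2 ship[1->2]=1 ship[0->1]=2 prod=2 -> [8 9 5 10]
Step 3: demand=5,sold=5 ship[2->3]=2 ship[1->2]=1 ship[0->1]=2 prod=2 -> [8 10 4 7]
Step 4: demand=5,sold=5 ship[2->3]=2 ship[1->2]=1 ship[0->1]=2 prod=2 -> [8 11 3 4]
Step 5: demand=5,sold=4 ship[2->3]=2 ship[1->2]=1 ship[0->1]=2 prod=2 -> [8 12 2 2]
Step 6: demand=5,sold=2 ship[2->3]=2 ship[1->2]=1 ship[0->1]=2 prod=2 -> [8 13 1 2]
Step 7: demand=5,sold=2 ship[2->3]=1 ship[1->2]=1 ship[0->1]=2 prod=2 -> [8 14 1 1]
Step 8: demand=5,sold=1 ship[2->3]=1 ship[1->2]=1 ship[0->1]=2 prod=2 -> [8 15 1 1]
Step 9: demand=5,sold=1 ship[2->3]=1 ship[1->2]=1 ship[0->1]=2 prod=2 -> [8 16 1 1]
Step 10: demand=5,sold=1 ship[2->3]=1 ship[1->2]=1 ship[0->1]=2 prod=2 -> [8 17 1 1]
Step 11: demand=5,sold=1 ship[2->3]=1 ship[1->2]=1 ship[0->1]=2 prod=2 -> [8 18 1 1]
Step 12: demand=5,sold=1 ship[2->3]=1 ship[1->2]=1 ship[0->1]=2 prod=2 -> [8 19 1 1]
First stockout at step 5

5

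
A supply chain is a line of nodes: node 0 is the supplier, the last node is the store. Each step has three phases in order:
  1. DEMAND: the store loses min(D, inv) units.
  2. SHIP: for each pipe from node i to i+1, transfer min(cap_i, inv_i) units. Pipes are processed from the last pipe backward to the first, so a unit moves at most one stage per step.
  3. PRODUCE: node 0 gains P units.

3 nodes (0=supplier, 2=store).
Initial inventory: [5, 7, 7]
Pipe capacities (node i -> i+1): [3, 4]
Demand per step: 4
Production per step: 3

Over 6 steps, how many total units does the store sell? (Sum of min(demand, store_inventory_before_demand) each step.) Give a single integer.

Step 1: sold=4 (running total=4) -> [5 6 7]
Step 2: sold=4 (running total=8) -> [5 5 7]
Step 3: sold=4 (running total=12) -> [5 4 7]
Step 4: sold=4 (running total=16) -> [5 3 7]
Step 5: sold=4 (running total=20) -> [5 3 6]
Step 6: sold=4 (running total=24) -> [5 3 5]

Answer: 24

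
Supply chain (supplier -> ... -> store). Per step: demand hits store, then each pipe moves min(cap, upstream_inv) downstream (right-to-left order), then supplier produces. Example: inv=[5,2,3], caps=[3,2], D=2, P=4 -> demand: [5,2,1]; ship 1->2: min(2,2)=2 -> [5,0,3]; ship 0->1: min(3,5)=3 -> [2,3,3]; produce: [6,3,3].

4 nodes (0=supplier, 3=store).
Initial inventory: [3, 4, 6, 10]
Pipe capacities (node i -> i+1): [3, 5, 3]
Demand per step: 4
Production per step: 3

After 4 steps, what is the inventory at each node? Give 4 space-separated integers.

Step 1: demand=4,sold=4 ship[2->3]=3 ship[1->2]=4 ship[0->1]=3 prod=3 -> inv=[3 3 7 9]
Step 2: demand=4,sold=4 ship[2->3]=3 ship[1->2]=3 ship[0->1]=3 prod=3 -> inv=[3 3 7 8]
Step 3: demand=4,sold=4 ship[2->3]=3 ship[1->2]=3 ship[0->1]=3 prod=3 -> inv=[3 3 7 7]
Step 4: demand=4,sold=4 ship[2->3]=3 ship[1->2]=3 ship[0->1]=3 prod=3 -> inv=[3 3 7 6]

3 3 7 6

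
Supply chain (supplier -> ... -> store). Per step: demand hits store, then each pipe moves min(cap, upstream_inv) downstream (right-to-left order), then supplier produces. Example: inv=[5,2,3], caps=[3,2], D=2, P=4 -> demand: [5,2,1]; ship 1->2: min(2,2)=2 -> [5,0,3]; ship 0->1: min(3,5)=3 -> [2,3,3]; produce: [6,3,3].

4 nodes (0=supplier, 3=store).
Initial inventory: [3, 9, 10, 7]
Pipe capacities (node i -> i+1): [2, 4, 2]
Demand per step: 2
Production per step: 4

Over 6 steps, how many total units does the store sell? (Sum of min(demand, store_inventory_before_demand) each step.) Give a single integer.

Step 1: sold=2 (running total=2) -> [5 7 12 7]
Step 2: sold=2 (running total=4) -> [7 5 14 7]
Step 3: sold=2 (running total=6) -> [9 3 16 7]
Step 4: sold=2 (running total=8) -> [11 2 17 7]
Step 5: sold=2 (running total=10) -> [13 2 17 7]
Step 6: sold=2 (running total=12) -> [15 2 17 7]

Answer: 12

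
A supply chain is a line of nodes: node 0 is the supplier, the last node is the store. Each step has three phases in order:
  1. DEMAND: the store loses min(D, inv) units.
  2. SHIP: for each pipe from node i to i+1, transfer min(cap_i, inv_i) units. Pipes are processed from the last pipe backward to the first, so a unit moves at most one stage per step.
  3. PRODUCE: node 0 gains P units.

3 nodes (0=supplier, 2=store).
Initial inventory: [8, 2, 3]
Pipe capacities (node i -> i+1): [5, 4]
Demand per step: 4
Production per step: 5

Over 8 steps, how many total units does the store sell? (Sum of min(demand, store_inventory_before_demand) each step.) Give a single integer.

Answer: 29

Derivation:
Step 1: sold=3 (running total=3) -> [8 5 2]
Step 2: sold=2 (running total=5) -> [8 6 4]
Step 3: sold=4 (running total=9) -> [8 7 4]
Step 4: sold=4 (running total=13) -> [8 8 4]
Step 5: sold=4 (running total=17) -> [8 9 4]
Step 6: sold=4 (running total=21) -> [8 10 4]
Step 7: sold=4 (running total=25) -> [8 11 4]
Step 8: sold=4 (running total=29) -> [8 12 4]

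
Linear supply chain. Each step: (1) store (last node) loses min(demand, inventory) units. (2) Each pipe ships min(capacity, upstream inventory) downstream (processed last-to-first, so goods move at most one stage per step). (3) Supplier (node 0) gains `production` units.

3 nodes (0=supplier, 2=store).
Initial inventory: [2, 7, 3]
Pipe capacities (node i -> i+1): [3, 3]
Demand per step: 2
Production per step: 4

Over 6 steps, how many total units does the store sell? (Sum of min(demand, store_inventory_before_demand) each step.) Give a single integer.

Step 1: sold=2 (running total=2) -> [4 6 4]
Step 2: sold=2 (running total=4) -> [5 6 5]
Step 3: sold=2 (running total=6) -> [6 6 6]
Step 4: sold=2 (running total=8) -> [7 6 7]
Step 5: sold=2 (running total=10) -> [8 6 8]
Step 6: sold=2 (running total=12) -> [9 6 9]

Answer: 12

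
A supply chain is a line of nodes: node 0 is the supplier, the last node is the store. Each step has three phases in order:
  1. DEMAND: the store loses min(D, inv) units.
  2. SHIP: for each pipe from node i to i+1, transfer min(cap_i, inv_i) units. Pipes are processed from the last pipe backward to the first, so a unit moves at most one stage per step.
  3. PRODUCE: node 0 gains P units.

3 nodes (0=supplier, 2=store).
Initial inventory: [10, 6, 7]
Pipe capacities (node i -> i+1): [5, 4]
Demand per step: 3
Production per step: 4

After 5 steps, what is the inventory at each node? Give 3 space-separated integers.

Step 1: demand=3,sold=3 ship[1->2]=4 ship[0->1]=5 prod=4 -> inv=[9 7 8]
Step 2: demand=3,sold=3 ship[1->2]=4 ship[0->1]=5 prod=4 -> inv=[8 8 9]
Step 3: demand=3,sold=3 ship[1->2]=4 ship[0->1]=5 prod=4 -> inv=[7 9 10]
Step 4: demand=3,sold=3 ship[1->2]=4 ship[0->1]=5 prod=4 -> inv=[6 10 11]
Step 5: demand=3,sold=3 ship[1->2]=4 ship[0->1]=5 prod=4 -> inv=[5 11 12]

5 11 12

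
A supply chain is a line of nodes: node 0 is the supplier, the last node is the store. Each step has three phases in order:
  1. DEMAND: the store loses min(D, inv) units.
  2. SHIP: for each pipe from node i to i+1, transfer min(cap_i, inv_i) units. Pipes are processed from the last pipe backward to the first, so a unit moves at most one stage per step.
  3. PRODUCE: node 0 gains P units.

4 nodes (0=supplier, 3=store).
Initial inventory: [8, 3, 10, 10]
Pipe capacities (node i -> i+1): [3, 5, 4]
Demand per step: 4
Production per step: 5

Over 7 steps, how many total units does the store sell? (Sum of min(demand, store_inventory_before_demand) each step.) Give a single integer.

Answer: 28

Derivation:
Step 1: sold=4 (running total=4) -> [10 3 9 10]
Step 2: sold=4 (running total=8) -> [12 3 8 10]
Step 3: sold=4 (running total=12) -> [14 3 7 10]
Step 4: sold=4 (running total=16) -> [16 3 6 10]
Step 5: sold=4 (running total=20) -> [18 3 5 10]
Step 6: sold=4 (running total=24) -> [20 3 4 10]
Step 7: sold=4 (running total=28) -> [22 3 3 10]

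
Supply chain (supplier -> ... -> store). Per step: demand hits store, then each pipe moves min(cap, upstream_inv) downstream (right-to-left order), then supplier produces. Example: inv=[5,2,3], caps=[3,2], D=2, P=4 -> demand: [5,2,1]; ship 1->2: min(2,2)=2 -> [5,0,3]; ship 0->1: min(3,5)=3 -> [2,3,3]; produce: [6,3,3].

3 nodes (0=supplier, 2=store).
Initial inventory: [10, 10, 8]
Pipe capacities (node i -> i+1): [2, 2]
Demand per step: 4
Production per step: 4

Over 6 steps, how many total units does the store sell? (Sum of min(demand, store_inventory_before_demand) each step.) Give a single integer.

Answer: 18

Derivation:
Step 1: sold=4 (running total=4) -> [12 10 6]
Step 2: sold=4 (running total=8) -> [14 10 4]
Step 3: sold=4 (running total=12) -> [16 10 2]
Step 4: sold=2 (running total=14) -> [18 10 2]
Step 5: sold=2 (running total=16) -> [20 10 2]
Step 6: sold=2 (running total=18) -> [22 10 2]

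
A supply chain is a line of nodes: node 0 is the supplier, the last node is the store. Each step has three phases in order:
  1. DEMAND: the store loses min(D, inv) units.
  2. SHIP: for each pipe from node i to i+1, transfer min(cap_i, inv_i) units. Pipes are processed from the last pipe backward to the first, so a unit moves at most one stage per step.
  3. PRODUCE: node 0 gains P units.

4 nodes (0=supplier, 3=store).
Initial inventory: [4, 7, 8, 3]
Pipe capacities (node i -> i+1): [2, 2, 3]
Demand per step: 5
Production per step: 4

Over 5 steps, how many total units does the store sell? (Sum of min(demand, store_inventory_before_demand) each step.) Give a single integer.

Step 1: sold=3 (running total=3) -> [6 7 7 3]
Step 2: sold=3 (running total=6) -> [8 7 6 3]
Step 3: sold=3 (running total=9) -> [10 7 5 3]
Step 4: sold=3 (running total=12) -> [12 7 4 3]
Step 5: sold=3 (running total=15) -> [14 7 3 3]

Answer: 15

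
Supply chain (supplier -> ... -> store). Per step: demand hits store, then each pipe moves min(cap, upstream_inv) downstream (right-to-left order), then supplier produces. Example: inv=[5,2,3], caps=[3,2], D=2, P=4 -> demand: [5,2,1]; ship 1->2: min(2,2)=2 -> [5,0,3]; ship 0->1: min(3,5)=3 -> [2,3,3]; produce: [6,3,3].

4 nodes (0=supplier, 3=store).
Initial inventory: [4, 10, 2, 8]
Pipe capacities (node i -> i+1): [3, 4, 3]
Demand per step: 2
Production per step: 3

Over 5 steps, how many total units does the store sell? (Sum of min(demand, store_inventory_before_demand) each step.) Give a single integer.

Answer: 10

Derivation:
Step 1: sold=2 (running total=2) -> [4 9 4 8]
Step 2: sold=2 (running total=4) -> [4 8 5 9]
Step 3: sold=2 (running total=6) -> [4 7 6 10]
Step 4: sold=2 (running total=8) -> [4 6 7 11]
Step 5: sold=2 (running total=10) -> [4 5 8 12]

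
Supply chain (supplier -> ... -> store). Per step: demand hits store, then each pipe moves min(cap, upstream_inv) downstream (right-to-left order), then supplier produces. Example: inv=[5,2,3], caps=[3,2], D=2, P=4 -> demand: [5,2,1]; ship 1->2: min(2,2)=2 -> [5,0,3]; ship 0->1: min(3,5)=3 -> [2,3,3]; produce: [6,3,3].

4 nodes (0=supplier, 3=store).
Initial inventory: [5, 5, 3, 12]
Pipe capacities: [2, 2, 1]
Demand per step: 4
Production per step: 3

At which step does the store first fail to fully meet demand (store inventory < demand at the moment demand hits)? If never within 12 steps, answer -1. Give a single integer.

Step 1: demand=4,sold=4 ship[2->3]=1 ship[1->2]=2 ship[0->1]=2 prod=3 -> [6 5 4 9]
Step 2: demand=4,sold=4 ship[2->3]=1 ship[1->2]=2 ship[0->1]=2 prod=3 -> [7 5 5 6]
Step 3: demand=4,sold=4 ship[2->3]=1 ship[1->2]=2 ship[0->1]=2 prod=3 -> [8 5 6 3]
Step 4: demand=4,sold=3 ship[2->3]=1 ship[1->2]=2 ship[0->1]=2 prod=3 -> [9 5 7 1]
Step 5: demand=4,sold=1 ship[2->3]=1 ship[1->2]=2 ship[0->1]=2 prod=3 -> [10 5 8 1]
Step 6: demand=4,sold=1 ship[2->3]=1 ship[1->2]=2 ship[0->1]=2 prod=3 -> [11 5 9 1]
Step 7: demand=4,sold=1 ship[2->3]=1 ship[1->2]=2 ship[0->1]=2 prod=3 -> [12 5 10 1]
Step 8: demand=4,sold=1 ship[2->3]=1 ship[1->2]=2 ship[0->1]=2 prod=3 -> [13 5 11 1]
Step 9: demand=4,sold=1 ship[2->3]=1 ship[1->2]=2 ship[0->1]=2 prod=3 -> [14 5 12 1]
Step 10: demand=4,sold=1 ship[2->3]=1 ship[1->2]=2 ship[0->1]=2 prod=3 -> [15 5 13 1]
Step 11: demand=4,sold=1 ship[2->3]=1 ship[1->2]=2 ship[0->1]=2 prod=3 -> [16 5 14 1]
Step 12: demand=4,sold=1 ship[2->3]=1 ship[1->2]=2 ship[0->1]=2 prod=3 -> [17 5 15 1]
First stockout at step 4

4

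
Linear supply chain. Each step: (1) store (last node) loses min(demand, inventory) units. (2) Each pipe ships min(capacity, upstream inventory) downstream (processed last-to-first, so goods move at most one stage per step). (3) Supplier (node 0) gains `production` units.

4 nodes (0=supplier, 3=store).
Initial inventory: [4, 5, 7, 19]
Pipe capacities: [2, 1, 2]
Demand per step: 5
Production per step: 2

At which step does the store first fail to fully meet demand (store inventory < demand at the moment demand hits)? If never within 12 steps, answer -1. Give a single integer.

Step 1: demand=5,sold=5 ship[2->3]=2 ship[1->2]=1 ship[0->1]=2 prod=2 -> [4 6 6 16]
Step 2: demand=5,sold=5 ship[2->3]=2 ship[1->2]=1 ship[0->1]=2 prod=2 -> [4 7 5 13]
Step 3: demand=5,sold=5 ship[2->3]=2 ship[1->2]=1 ship[0->1]=2 prod=2 -> [4 8 4 10]
Step 4: demand=5,sold=5 ship[2->3]=2 ship[1->2]=1 ship[0->1]=2 prod=2 -> [4 9 3 7]
Step 5: demand=5,sold=5 ship[2->3]=2 ship[1->2]=1 ship[0->1]=2 prod=2 -> [4 10 2 4]
Step 6: demand=5,sold=4 ship[2->3]=2 ship[1->2]=1 ship[0->1]=2 prod=2 -> [4 11 1 2]
Step 7: demand=5,sold=2 ship[2->3]=1 ship[1->2]=1 ship[0->1]=2 prod=2 -> [4 12 1 1]
Step 8: demand=5,sold=1 ship[2->3]=1 ship[1->2]=1 ship[0->1]=2 prod=2 -> [4 13 1 1]
Step 9: demand=5,sold=1 ship[2->3]=1 ship[1->2]=1 ship[0->1]=2 prod=2 -> [4 14 1 1]
Step 10: demand=5,sold=1 ship[2->3]=1 ship[1->2]=1 ship[0->1]=2 prod=2 -> [4 15 1 1]
Step 11: demand=5,sold=1 ship[2->3]=1 ship[1->2]=1 ship[0->1]=2 prod=2 -> [4 16 1 1]
Step 12: demand=5,sold=1 ship[2->3]=1 ship[1->2]=1 ship[0->1]=2 prod=2 -> [4 17 1 1]
First stockout at step 6

6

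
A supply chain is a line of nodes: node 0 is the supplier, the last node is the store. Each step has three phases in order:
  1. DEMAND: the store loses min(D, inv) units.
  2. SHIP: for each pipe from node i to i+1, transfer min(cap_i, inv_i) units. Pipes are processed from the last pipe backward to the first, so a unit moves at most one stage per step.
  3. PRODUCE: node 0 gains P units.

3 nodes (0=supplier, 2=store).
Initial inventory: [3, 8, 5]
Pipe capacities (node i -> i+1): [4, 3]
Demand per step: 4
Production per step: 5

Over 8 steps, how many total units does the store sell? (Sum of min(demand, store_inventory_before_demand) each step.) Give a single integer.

Step 1: sold=4 (running total=4) -> [5 8 4]
Step 2: sold=4 (running total=8) -> [6 9 3]
Step 3: sold=3 (running total=11) -> [7 10 3]
Step 4: sold=3 (running total=14) -> [8 11 3]
Step 5: sold=3 (running total=17) -> [9 12 3]
Step 6: sold=3 (running total=20) -> [10 13 3]
Step 7: sold=3 (running total=23) -> [11 14 3]
Step 8: sold=3 (running total=26) -> [12 15 3]

Answer: 26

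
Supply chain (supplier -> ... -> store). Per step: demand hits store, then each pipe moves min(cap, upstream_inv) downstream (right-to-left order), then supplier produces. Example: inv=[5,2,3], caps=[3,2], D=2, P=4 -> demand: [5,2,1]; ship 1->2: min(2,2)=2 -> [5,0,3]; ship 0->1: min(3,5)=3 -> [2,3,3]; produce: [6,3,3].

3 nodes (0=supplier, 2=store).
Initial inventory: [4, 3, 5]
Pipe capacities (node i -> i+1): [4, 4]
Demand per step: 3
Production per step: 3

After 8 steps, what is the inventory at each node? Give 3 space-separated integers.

Step 1: demand=3,sold=3 ship[1->2]=3 ship[0->1]=4 prod=3 -> inv=[3 4 5]
Step 2: demand=3,sold=3 ship[1->2]=4 ship[0->1]=3 prod=3 -> inv=[3 3 6]
Step 3: demand=3,sold=3 ship[1->2]=3 ship[0->1]=3 prod=3 -> inv=[3 3 6]
Step 4: demand=3,sold=3 ship[1->2]=3 ship[0->1]=3 prod=3 -> inv=[3 3 6]
Step 5: demand=3,sold=3 ship[1->2]=3 ship[0->1]=3 prod=3 -> inv=[3 3 6]
Step 6: demand=3,sold=3 ship[1->2]=3 ship[0->1]=3 prod=3 -> inv=[3 3 6]
Step 7: demand=3,sold=3 ship[1->2]=3 ship[0->1]=3 prod=3 -> inv=[3 3 6]
Step 8: demand=3,sold=3 ship[1->2]=3 ship[0->1]=3 prod=3 -> inv=[3 3 6]

3 3 6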